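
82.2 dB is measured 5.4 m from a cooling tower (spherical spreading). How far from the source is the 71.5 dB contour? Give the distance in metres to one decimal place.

18.5 m

For a point source L₁ − L₂ = 20·log₁₀(r₂/r₁), so r₂ = r₁·10^((L₁−L₂)/20).
r₂ = 5.4·10^((82.2−71.5)/20) = 5.4·10^(10.7/20) = 18.51 m.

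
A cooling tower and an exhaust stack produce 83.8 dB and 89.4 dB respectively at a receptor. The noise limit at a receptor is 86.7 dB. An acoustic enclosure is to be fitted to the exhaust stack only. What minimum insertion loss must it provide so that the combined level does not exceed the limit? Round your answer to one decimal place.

Fixed contribution from the other source: Σ 10^(L/10) = 10^(83.8/10) = 2.399e+08 (83.80 dB).
The limit corresponds to 10^(86.7/10) = 4.677e+08; subtracting the fixed part leaves 2.279e+08 for the exhaust stack, i.e. 83.58 dB.
So the exhaust stack must be reduced from 89.4 to 83.58 dB: IL = 5.82 dB.

5.8 dB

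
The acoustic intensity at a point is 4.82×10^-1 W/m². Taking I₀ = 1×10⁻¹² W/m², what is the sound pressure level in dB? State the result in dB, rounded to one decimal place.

I/I₀ = 4.82×10^-1/10⁻¹² = 4.82×10^11, and L = 10·log₁₀(I/I₀).
L = 10·(0.6830 + 11) = 116.83 dB.

116.8 dB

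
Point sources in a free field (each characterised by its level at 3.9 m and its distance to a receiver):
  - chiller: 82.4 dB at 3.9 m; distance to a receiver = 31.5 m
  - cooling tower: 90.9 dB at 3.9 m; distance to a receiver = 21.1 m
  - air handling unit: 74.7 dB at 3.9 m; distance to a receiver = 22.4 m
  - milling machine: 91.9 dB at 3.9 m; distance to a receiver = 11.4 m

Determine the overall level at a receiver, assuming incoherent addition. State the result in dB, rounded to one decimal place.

Propagate each source to the receiver with L = L_ref − 20·log₁₀(r/r_ref), then add intensities.
chiller: 82.4 − 20·log₁₀(31.5/3.9) = 82.4 − 18.14 = 64.26 dB.
cooling tower: 90.9 − 20·log₁₀(21.1/3.9) = 90.9 − 14.66 = 76.24 dB.
air handling unit: 74.7 − 20·log₁₀(22.4/3.9) = 74.7 − 15.18 = 59.52 dB.
milling machine: 91.9 − 20·log₁₀(11.4/3.9) = 91.9 − 9.32 = 82.58 dB.
Σ 10^(L/10) = 2.269e+08 → L_total = 10·log₁₀(2.269e+08) = 83.56 dB.

83.6 dB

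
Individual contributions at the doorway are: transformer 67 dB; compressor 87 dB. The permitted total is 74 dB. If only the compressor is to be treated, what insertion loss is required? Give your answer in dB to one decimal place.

14.0 dB

Fixed contribution from the other source: Σ 10^(L/10) = 10^(67/10) = 5.012e+06 (67.00 dB).
The limit corresponds to 10^(74/10) = 2.512e+07; subtracting the fixed part leaves 2.011e+07 for the compressor, i.e. 73.03 dB.
Required insertion loss = 87 − 73.03 = 13.97 dB.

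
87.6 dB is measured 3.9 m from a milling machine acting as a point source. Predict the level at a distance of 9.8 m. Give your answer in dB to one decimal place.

Spherical spreading from a point source gives a 20·log₁₀(r₂/r₁) drop.
L₂ = 87.6 − 20·log₁₀(9.8/3.9) = 87.6 − 8.003 = 79.60 dB.

79.6 dB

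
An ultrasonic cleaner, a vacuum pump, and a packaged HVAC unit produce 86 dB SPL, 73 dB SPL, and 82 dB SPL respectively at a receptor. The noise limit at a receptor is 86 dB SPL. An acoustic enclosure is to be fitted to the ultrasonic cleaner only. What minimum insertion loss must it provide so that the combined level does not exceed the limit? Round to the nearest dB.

3 dB

Fixed contribution from the other sources: Σ 10^(L/10) = 10^(73/10) + 10^(82/10) = 1.784e+08 (82.51 dB SPL).
The limit corresponds to 10^(86/10) = 3.981e+08; subtracting the fixed part leaves 2.197e+08 for the ultrasonic cleaner, i.e. 83.42 dB SPL.
So the ultrasonic cleaner must be reduced from 86 to 83.42 dB SPL: IL = 2.58 dB.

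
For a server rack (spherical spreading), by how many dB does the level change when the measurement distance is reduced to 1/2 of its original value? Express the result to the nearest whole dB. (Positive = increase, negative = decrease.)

+6 dB

Point-source spreading: ΔL = −20·log₁₀(r₂/r₁).
ΔL = −20·log₁₀(0.5) = +6.02 dB.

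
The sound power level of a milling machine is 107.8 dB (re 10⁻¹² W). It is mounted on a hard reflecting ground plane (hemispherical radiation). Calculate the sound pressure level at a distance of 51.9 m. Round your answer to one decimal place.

65.5 dB

The power spreads over a hemisphere of area 2π·r², so L_p = L_w − 10·log₁₀(2π·r²).
2π·r² = 1.692e+04 m², 10·log₁₀ of that is 42.285 dB.
L_p = 107.8 − 42.285 = 65.51 dB.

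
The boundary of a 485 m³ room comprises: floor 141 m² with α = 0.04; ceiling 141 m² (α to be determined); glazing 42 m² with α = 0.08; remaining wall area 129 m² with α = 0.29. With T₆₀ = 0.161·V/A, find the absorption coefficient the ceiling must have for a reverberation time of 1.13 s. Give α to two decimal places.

0.16

A = 0.161·V/T₆₀ = 0.161·485/1.13 = 69.10 m² sabins.
Absorption from the other surfaces = 141·0.04 + 42·0.08 + 129·0.29 = 46.41 m², so the ceiling must supply 22.69 m² over 141 m².
α = 22.69/141 = 0.161.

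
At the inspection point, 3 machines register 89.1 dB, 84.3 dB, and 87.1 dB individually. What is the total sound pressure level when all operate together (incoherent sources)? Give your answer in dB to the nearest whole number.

Incoherent sources combine by intensity addition: L_total = 10·log₁₀(Σ 10^(L_i/10)).
Σ 10^(L/10) = 10^(89.1/10) + 10^(84.3/10) + 10^(87.1/10) = 1.595e+09.
L_total = 10·log₁₀(1.595e+09) = 92.03 dB.

92 dB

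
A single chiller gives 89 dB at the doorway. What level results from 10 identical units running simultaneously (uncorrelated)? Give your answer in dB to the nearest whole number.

99 dB

L_total = L₁ + 10·log₁₀ N for N identical incoherent sources.
L_total = 89 + 10·log₁₀(10) = 89 + 10.000 = 99.00 dB.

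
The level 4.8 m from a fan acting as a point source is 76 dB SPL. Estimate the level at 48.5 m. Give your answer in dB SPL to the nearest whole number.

56 dB SPL

For a point source, L₂ = L₁ − 20·log₁₀(r₂/r₁).
L₂ = 76 − 20·log₁₀(48.5/4.8) = 76 − 20.090 = 55.91 dB SPL.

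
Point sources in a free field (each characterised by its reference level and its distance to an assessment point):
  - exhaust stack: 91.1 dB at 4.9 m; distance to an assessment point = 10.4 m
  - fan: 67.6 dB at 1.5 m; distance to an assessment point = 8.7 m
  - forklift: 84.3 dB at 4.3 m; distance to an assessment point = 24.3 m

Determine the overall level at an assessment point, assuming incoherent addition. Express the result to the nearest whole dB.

85 dB

First find each source's level at the receiver (point-source: −20·log₁₀(r/r_ref)), then combine on an intensity basis.
exhaust stack: 91.1 − 20·log₁₀(10.4/4.9) = 91.1 − 6.54 = 84.56 dB.
fan: 67.6 − 20·log₁₀(8.7/1.5) = 67.6 − 15.27 = 52.33 dB.
forklift: 84.3 − 20·log₁₀(24.3/4.3) = 84.3 − 15.04 = 69.26 dB.
Σ 10^(L/10) = 2.946e+08 → L_total = 10·log₁₀(2.946e+08) = 84.69 dB.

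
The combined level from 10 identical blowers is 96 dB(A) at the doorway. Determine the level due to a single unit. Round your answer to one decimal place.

10 equal contributions raise the level by 10·log₁₀ 10 = 10.000 dB, so each unit alone gives 96 − 10.000.

86.0 dB(A)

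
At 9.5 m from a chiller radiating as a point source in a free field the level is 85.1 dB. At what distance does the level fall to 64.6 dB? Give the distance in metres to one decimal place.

The 20.5 dB drop corresponds to a distance ratio of 10^(20.5/20) for a point source.
r₂ = 9.5·10^((85.1−64.6)/20) = 9.5·10^(20.5/20) = 100.63 m.

100.6 m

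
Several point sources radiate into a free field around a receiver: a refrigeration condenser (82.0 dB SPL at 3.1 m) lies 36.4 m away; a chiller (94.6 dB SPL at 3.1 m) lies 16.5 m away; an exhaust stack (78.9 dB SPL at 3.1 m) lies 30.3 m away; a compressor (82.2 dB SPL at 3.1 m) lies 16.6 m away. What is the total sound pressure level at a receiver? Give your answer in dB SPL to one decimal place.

80.4 dB SPL

First find each source's level at the receiver (point-source: −20·log₁₀(r/r_ref)), then combine on an intensity basis.
refrigeration condenser: 82.0 − 20·log₁₀(36.4/3.1) = 82.0 − 21.39 = 60.61 dB SPL.
chiller: 94.6 − 20·log₁₀(16.5/3.1) = 94.6 − 14.52 = 80.08 dB SPL.
exhaust stack: 78.9 − 20·log₁₀(30.3/3.1) = 78.9 − 19.80 = 59.10 dB SPL.
compressor: 82.2 − 20·log₁₀(16.6/3.1) = 82.2 − 14.57 = 67.63 dB SPL.
Σ 10^(L/10) = 1.096e+08 → L_total = 10·log₁₀(1.096e+08) = 80.40 dB SPL.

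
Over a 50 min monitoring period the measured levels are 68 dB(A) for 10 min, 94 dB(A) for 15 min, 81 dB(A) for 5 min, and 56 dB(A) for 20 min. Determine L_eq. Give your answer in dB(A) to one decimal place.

L_eq = 10·log₁₀[(1/T)·Σ tᵢ·10^(Lᵢ/10)] with T = 50 min.
Σ tᵢ·10^(Lᵢ/10) = 10·10^(68/10) + 15·10^(94/10) + 5·10^(81/10) + 20·10^(56/10) = 3.838e+10.
L_eq = 10·log₁₀(3.838e+10/50) = 88.85 dB(A).

88.9 dB(A)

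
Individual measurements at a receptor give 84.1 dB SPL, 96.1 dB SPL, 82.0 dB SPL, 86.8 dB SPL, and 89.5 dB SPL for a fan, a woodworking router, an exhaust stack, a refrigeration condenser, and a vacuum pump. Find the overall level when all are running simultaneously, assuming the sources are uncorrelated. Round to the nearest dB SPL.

Incoherent sources combine by intensity addition: L_total = 10·log₁₀(Σ 10^(L_i/10)).
Σ 10^(L/10) = 10^(84.1/10) + 10^(96.1/10) + 10^(82.0/10) + 10^(86.8/10) + 10^(89.5/10) = 5.859e+09.
L_total = 10·log₁₀(5.859e+09) = 97.68 dB SPL.

98 dB SPL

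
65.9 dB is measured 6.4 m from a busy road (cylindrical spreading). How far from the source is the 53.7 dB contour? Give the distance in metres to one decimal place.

Line-source spreading drops the level by 10·log₁₀(r₂/r₁); inverting, r₂/r₁ = 10^(ΔL/10).
r₂ = 6.4·10^((65.9−53.7)/10) = 6.4·10^(12.2/10) = 106.21 m.

106.2 m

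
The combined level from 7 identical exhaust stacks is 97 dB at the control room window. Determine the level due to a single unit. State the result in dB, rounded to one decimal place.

88.5 dB

7 equal contributions raise the level by 10·log₁₀ 7 = 8.451 dB, so each unit alone gives 97 − 8.451.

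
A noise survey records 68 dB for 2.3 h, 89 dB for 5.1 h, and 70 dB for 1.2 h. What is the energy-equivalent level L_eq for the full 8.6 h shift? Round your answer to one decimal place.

Weight each interval's intensity by its duration and average over T = 8.6 h:
Σ tᵢ·10^(Lᵢ/10) = 2.3·10^(68/10) + 5.1·10^(89/10) + 1.2·10^(70/10) = 4.078e+09.
L_eq = 10·log₁₀(4.078e+09/8.6) = 86.76 dB.

86.8 dB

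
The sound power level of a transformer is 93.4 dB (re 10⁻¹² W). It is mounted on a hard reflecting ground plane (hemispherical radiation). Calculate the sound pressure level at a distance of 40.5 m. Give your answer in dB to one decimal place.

53.3 dB

L_p = L_w − 10·log₁₀(2π·r²) with r = 40.5 m.
2π·r² = 1.031e+04 m², 10·log₁₀ of that is 40.131 dB.
L_p = 93.4 − 40.131 = 53.27 dB.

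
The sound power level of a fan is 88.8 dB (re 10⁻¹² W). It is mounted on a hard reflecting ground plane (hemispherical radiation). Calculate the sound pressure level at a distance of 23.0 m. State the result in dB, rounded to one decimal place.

L_p = L_w − 10·log₁₀(2π·r²) with r = 23.0 m.
2π·r² = 3324 m², 10·log₁₀ of that is 35.216 dB.
L_p = 88.8 − 35.216 = 53.58 dB.

53.6 dB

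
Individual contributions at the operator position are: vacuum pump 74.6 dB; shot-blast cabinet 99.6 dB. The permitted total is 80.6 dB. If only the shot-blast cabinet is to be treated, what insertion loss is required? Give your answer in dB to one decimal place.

Everything except the shot-blast cabinet sums to 10^(74.6/10) = 2.884e+07 in linear terms, 74.60 dB.
The limit corresponds to 10^(80.6/10) = 1.148e+08; subtracting the fixed part leaves 8.598e+07 for the shot-blast cabinet, i.e. 79.34 dB.
So the shot-blast cabinet must be reduced from 99.6 to 79.34 dB: IL = 20.26 dB.

20.3 dB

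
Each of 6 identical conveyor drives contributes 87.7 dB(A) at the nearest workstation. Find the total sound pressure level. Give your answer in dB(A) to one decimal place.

95.5 dB(A)

With 6 equal, uncorrelated contributions the intensity is 6× that of one unit, giving a rise of 10·log₁₀ 6.
L_total = 87.7 + 10·log₁₀(6) = 87.7 + 7.782 = 95.48 dB(A).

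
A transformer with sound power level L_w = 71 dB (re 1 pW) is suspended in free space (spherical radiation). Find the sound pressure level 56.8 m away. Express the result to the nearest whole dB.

25 dB

Free-field spherical radiation: L_p = L_w − 10·log₁₀(4π·r²), r = 56.8 m.
4π·r² = 4.054e+04 m², 10·log₁₀ of that is 46.079 dB.
L_p = 71 − 46.079 = 24.92 dB.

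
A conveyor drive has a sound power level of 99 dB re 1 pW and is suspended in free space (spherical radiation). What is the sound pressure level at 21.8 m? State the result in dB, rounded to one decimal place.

61.2 dB

Free-field spherical radiation: L_p = L_w − 10·log₁₀(4π·r²), r = 21.8 m.
4π·r² = 5972 m², 10·log₁₀ of that is 37.761 dB.
L_p = 99 − 37.761 = 61.24 dB.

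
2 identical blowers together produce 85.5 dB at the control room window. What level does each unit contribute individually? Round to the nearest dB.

2 equal contributions raise the level by 10·log₁₀ 2 = 3.010 dB, so each unit alone gives 85.5 − 3.010.

82 dB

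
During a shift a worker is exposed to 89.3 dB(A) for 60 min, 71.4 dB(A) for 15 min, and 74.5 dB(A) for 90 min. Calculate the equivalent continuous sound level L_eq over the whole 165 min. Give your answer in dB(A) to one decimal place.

Weight each interval's intensity by its duration and average over T = 165 min:
Σ tᵢ·10^(Lᵢ/10) = 60·10^(89.3/10) + 15·10^(71.4/10) + 90·10^(74.5/10) = 5.381e+10.
L_eq = 10·log₁₀(5.381e+10/165) = 85.13 dB(A).

85.1 dB(A)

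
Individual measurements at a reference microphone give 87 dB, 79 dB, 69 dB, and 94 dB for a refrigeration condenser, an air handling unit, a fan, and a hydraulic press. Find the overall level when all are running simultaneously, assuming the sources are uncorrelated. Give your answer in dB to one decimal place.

94.9 dB

Incoherent sources combine by intensity addition: L_total = 10·log₁₀(Σ 10^(L_i/10)).
Σ 10^(L/10) = 10^(87/10) + 10^(79/10) + 10^(69/10) + 10^(94/10) = 3.100e+09.
L_total = 10·log₁₀(3.100e+09) = 94.91 dB.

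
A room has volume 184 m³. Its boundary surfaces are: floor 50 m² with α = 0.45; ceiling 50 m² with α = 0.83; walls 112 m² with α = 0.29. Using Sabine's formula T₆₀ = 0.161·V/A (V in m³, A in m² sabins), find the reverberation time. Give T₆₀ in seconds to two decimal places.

A = Σ Sᵢαᵢ = 50·0.45 + 50·0.83 + 112·0.29 = 96.48 m².
T₆₀ = 0.161·V/A = 0.161·184/96.48 = 0.307 s.

0.31 s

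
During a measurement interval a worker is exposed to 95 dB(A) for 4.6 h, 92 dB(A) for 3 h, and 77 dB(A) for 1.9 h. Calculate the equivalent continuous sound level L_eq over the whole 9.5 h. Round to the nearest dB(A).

93 dB(A)

L_eq = 10·log₁₀[(1/T)·Σ tᵢ·10^(Lᵢ/10)] with T = 9.5 h.
Σ tᵢ·10^(Lᵢ/10) = 4.6·10^(95/10) + 3·10^(92/10) + 1.9·10^(77/10) = 1.940e+10.
L_eq = 10·log₁₀(1.940e+10/9.5) = 93.10 dB(A).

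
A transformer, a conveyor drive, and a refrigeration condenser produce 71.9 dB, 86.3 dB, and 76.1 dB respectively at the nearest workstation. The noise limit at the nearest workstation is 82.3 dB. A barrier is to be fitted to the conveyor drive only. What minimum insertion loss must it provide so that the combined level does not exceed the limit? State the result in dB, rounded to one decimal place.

5.7 dB

Everything except the conveyor drive sums to 10^(71.9/10) + 10^(76.1/10) = 5.623e+07 in linear terms, 77.50 dB.
To meet 82.3 dB overall, the treated conveyor drive may contribute at most 10^(82.3/10) − 5.623e+07 = 1.136e+08, i.e. 80.55 dB.
So the conveyor drive must be reduced from 86.3 to 80.55 dB: IL = 5.75 dB.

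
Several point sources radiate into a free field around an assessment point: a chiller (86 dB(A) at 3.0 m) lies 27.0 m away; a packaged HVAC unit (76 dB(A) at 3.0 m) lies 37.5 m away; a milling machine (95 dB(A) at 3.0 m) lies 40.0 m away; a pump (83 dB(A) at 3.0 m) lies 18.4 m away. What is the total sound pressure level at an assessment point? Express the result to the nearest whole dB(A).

Apply inverse-square spreading to bring every level to the receiver, then sum 10^(L/10).
chiller: 86 − 20·log₁₀(27.0/3.0) = 86 − 19.08 = 66.92 dB(A).
packaged HVAC unit: 76 − 20·log₁₀(37.5/3.0) = 76 − 21.94 = 54.06 dB(A).
milling machine: 95 − 20·log₁₀(40.0/3.0) = 95 − 22.50 = 72.50 dB(A).
pump: 83 − 20·log₁₀(18.4/3.0) = 83 − 15.75 = 67.25 dB(A).
Σ 10^(L/10) = 2.826e+07 → L_total = 10·log₁₀(2.826e+07) = 74.51 dB(A).

75 dB(A)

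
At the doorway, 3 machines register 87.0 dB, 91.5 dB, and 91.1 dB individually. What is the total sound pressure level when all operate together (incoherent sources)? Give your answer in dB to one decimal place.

For uncorrelated sources the intensities add, so convert each level to linear form, sum, and take 10·log₁₀ of the total.
Σ 10^(L/10) = 10^(87.0/10) + 10^(91.5/10) + 10^(91.1/10) = 3.202e+09.
L_total = 10·log₁₀(3.202e+09) = 95.05 dB.

95.1 dB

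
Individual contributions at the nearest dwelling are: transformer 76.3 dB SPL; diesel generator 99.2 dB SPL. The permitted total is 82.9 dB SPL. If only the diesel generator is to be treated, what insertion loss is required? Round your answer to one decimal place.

Everything except the diesel generator sums to 10^(76.3/10) = 4.266e+07 in linear terms, 76.30 dB SPL.
The limit corresponds to 10^(82.9/10) = 1.950e+08; subtracting the fixed part leaves 1.523e+08 for the diesel generator, i.e. 81.83 dB SPL.
So the diesel generator must be reduced from 99.2 to 81.83 dB SPL: IL = 17.37 dB.

17.4 dB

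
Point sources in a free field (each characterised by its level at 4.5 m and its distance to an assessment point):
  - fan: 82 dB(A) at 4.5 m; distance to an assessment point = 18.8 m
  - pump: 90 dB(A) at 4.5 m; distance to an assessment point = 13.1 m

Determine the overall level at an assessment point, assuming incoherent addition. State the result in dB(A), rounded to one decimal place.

Apply inverse-square spreading to bring every level to the receiver, then sum 10^(L/10).
fan: 82 − 20·log₁₀(18.8/4.5) = 82 − 12.42 = 69.58 dB(A).
pump: 90 − 20·log₁₀(13.1/4.5) = 90 − 9.28 = 80.72 dB(A).
Σ 10^(L/10) = 1.271e+08 → L_total = 10·log₁₀(1.271e+08) = 81.04 dB(A).

81.0 dB(A)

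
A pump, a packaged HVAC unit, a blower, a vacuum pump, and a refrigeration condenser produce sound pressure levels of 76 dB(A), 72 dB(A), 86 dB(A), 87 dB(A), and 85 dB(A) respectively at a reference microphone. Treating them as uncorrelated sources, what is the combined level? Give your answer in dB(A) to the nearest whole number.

91 dB(A)

For uncorrelated sources the intensities add, so convert each level to linear form, sum, and take 10·log₁₀ of the total.
Σ 10^(L/10) = 10^(76/10) + 10^(72/10) + 10^(86/10) + 10^(87/10) + 10^(85/10) = 1.271e+09.
L_total = 10·log₁₀(1.271e+09) = 91.04 dB(A).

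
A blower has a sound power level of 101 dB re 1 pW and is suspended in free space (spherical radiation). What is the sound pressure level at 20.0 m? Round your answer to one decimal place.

64.0 dB

Free-field spherical radiation: L_p = L_w − 10·log₁₀(4π·r²), r = 20.0 m.
4π·r² = 5027 m², 10·log₁₀ of that is 37.013 dB.
L_p = 101 − 37.013 = 63.99 dB.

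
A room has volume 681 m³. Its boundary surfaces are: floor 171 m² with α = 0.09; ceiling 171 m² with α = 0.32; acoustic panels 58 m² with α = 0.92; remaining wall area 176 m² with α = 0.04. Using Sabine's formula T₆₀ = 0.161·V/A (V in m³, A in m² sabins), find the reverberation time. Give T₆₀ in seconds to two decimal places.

Total absorption A = 171·0.09 + 171·0.32 + 58·0.92 + 176·0.04 = 130.51 m² sabins.
T₆₀ = 0.161·V/A = 0.161·681/130.51 = 0.840 s.

0.84 s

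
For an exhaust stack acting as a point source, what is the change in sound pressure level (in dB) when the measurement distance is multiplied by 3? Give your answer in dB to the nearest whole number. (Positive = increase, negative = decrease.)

-10 dB

With spherical spreading the level changes by −20·log₁₀(r₂/r₁).
ΔL = −20·log₁₀(3) = -9.54 dB.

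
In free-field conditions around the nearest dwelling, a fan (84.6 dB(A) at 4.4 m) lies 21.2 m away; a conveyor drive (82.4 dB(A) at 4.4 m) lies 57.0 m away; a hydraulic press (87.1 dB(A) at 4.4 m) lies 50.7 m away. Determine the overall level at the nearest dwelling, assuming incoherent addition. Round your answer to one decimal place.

Propagate each source to the receiver with L = L_ref − 20·log₁₀(r/r_ref), then add intensities.
fan: 84.6 − 20·log₁₀(21.2/4.4) = 84.6 − 13.66 = 70.94 dB(A).
conveyor drive: 82.4 − 20·log₁₀(57.0/4.4) = 82.4 − 22.25 = 60.15 dB(A).
hydraulic press: 87.1 − 20·log₁₀(50.7/4.4) = 87.1 − 21.23 = 65.87 dB(A).
Σ 10^(L/10) = 1.732e+07 → L_total = 10·log₁₀(1.732e+07) = 72.39 dB(A).

72.4 dB(A)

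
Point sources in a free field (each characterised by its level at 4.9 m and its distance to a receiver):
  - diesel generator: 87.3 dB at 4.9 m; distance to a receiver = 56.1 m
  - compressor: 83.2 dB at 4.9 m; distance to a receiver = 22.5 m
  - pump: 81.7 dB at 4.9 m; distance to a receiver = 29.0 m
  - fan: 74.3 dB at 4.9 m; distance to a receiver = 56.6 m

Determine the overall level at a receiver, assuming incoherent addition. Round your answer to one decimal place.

72.7 dB

Apply inverse-square spreading to bring every level to the receiver, then sum 10^(L/10).
diesel generator: 87.3 − 20·log₁₀(56.1/4.9) = 87.3 − 21.18 = 66.12 dB.
compressor: 83.2 − 20·log₁₀(22.5/4.9) = 83.2 − 13.24 = 69.96 dB.
pump: 81.7 − 20·log₁₀(29.0/4.9) = 81.7 − 15.44 = 66.26 dB.
fan: 74.3 − 20·log₁₀(56.6/4.9) = 74.3 − 21.25 = 53.05 dB.
Σ 10^(L/10) = 1.843e+07 → L_total = 10·log₁₀(1.843e+07) = 72.66 dB.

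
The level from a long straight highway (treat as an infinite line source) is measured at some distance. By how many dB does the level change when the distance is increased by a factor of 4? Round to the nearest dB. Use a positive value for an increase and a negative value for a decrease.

With cylindrical spreading the level changes by −10·log₁₀(r₂/r₁).
ΔL = −10·log₁₀(4) = -6.02 dB.

-6 dB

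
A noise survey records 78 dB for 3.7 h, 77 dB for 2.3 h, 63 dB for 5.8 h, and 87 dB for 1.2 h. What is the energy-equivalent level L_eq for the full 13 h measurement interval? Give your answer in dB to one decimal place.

78.7 dB

Weight each interval's intensity by its duration and average over T = 13 h:
Σ tᵢ·10^(Lᵢ/10) = 3.7·10^(78/10) + 2.3·10^(77/10) + 5.8·10^(63/10) + 1.2·10^(87/10) = 9.617e+08.
L_eq = 10·log₁₀(9.617e+08/13) = 78.69 dB.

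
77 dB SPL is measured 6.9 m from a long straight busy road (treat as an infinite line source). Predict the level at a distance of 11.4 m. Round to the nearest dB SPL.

Line-source attenuation: ΔL = 10·log₁₀(r₂/r₁) = 10·log₁₀(11.4/6.9) = 2.181 dB.
L₂ = 77 − 10·log₁₀(11.4/6.9) = 77 − 2.181 = 74.82 dB SPL.

75 dB SPL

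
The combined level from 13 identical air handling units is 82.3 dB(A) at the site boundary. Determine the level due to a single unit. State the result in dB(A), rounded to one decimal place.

13 equal contributions raise the level by 10·log₁₀ 13 = 11.139 dB, so each unit alone gives 82.3 − 11.139.

71.2 dB(A)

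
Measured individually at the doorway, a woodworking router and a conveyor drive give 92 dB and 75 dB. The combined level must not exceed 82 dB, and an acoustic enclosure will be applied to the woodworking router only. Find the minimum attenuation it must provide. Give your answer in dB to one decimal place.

11.0 dB

The untreated sources together contribute 10^(75/10) = 3.162e+07, i.e. 75.00 dB.
The limit corresponds to 10^(82/10) = 1.585e+08; subtracting the fixed part leaves 1.269e+08 for the woodworking router, i.e. 81.03 dB.
Required insertion loss = 92 − 81.03 = 10.97 dB.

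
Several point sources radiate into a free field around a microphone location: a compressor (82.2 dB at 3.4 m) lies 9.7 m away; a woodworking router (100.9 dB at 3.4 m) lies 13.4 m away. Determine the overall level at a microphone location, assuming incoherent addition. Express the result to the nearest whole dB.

Propagate each source to the receiver with L = L_ref − 20·log₁₀(r/r_ref), then add intensities.
compressor: 82.2 − 20·log₁₀(9.7/3.4) = 82.2 − 9.11 = 73.09 dB.
woodworking router: 100.9 − 20·log₁₀(13.4/3.4) = 100.9 − 11.91 = 88.99 dB.
Σ 10^(L/10) = 8.124e+08 → L_total = 10·log₁₀(8.124e+08) = 89.10 dB.

89 dB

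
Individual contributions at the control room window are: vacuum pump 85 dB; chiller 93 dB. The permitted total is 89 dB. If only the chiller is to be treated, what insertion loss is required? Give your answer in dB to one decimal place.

Fixed contribution from the other source: Σ 10^(L/10) = 10^(85/10) = 3.162e+08 (85.00 dB).
The limit corresponds to 10^(89/10) = 7.943e+08; subtracting the fixed part leaves 4.781e+08 for the chiller, i.e. 86.80 dB.
So the chiller must be reduced from 93 to 86.80 dB: IL = 6.20 dB.

6.2 dB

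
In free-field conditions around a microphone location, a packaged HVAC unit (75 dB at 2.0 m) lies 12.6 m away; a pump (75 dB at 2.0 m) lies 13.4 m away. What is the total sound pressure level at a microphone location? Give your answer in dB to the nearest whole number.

62 dB

First find each source's level at the receiver (point-source: −20·log₁₀(r/r_ref)), then combine on an intensity basis.
packaged HVAC unit: 75 − 20·log₁₀(12.6/2.0) = 75 − 15.99 = 59.01 dB.
pump: 75 − 20·log₁₀(13.4/2.0) = 75 − 16.52 = 58.48 dB.
Σ 10^(L/10) = 1.501e+06 → L_total = 10·log₁₀(1.501e+06) = 61.76 dB.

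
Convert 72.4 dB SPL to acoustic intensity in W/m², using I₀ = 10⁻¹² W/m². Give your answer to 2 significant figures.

1.7e-05 W/m²

I = I₀·10^(L/10) = 10⁻¹² × 10^(72.4/10) = 10^(-4.760).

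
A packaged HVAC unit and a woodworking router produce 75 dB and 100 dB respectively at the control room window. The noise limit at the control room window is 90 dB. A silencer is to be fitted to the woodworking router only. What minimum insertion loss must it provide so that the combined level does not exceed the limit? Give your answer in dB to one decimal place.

10.1 dB

Everything except the woodworking router sums to 10^(75/10) = 3.162e+07 in linear terms, 75.00 dB.
To meet 90 dB overall, the treated woodworking router may contribute at most 10^(90/10) − 3.162e+07 = 9.684e+08, i.e. 89.86 dB.
So the woodworking router must be reduced from 100 to 89.86 dB: IL = 10.14 dB.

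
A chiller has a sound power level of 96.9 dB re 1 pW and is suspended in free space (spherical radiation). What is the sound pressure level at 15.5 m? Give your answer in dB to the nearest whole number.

The power spreads over a sphere of area 4π·r², so L_p = L_w − 10·log₁₀(4π·r²).
4π·r² = 3019 m², 10·log₁₀ of that is 34.799 dB.
L_p = 96.9 − 34.799 = 62.10 dB.

62 dB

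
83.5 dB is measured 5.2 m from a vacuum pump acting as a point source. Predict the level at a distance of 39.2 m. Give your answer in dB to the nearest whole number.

Spherical spreading from a point source gives a 20·log₁₀(r₂/r₁) drop.
L₂ = 83.5 − 20·log₁₀(39.2/5.2) = 83.5 − 17.546 = 65.95 dB.

66 dB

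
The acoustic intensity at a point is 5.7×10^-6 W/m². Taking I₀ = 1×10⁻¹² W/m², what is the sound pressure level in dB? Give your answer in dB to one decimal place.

67.6 dB

L = 10·log₁₀(I/I₀) = 10·log₁₀(5.7×10^-6/10⁻¹²) = 10·log₁₀(5.7×10^6).
L = 10·(0.7559 + 6) = 67.56 dB.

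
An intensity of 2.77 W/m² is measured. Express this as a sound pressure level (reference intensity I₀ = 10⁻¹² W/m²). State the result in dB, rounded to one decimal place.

Dividing by I₀ shifts the exponent by 12: I/I₀ = 2.77×10^12.
L = 10·(0.4425 + 12) = 124.42 dB.

124.4 dB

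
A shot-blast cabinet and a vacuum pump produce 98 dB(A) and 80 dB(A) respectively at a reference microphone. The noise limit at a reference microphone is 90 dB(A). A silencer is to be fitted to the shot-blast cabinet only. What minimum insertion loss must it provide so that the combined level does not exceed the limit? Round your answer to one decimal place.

The untreated sources together contribute 10^(80/10) = 1.000e+08, i.e. 80.00 dB(A).
The limit corresponds to 10^(90/10) = 1.000e+09; subtracting the fixed part leaves 9.000e+08 for the shot-blast cabinet, i.e. 89.54 dB(A).
Required insertion loss = 98 − 89.54 = 8.46 dB.

8.5 dB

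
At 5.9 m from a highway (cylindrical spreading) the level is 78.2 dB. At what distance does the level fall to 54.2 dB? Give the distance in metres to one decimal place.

Line-source spreading drops the level by 10·log₁₀(r₂/r₁); inverting, r₂/r₁ = 10^(ΔL/10).
r₂ = 5.9·10^((78.2−54.2)/10) = 5.9·10^(24.0/10) = 1482.01 m.

1482.0 m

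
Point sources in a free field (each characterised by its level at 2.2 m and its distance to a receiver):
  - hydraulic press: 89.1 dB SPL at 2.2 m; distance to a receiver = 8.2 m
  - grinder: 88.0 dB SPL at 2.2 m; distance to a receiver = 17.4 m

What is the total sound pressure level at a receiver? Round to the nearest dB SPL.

78 dB SPL

Propagate each source to the receiver with L = L_ref − 20·log₁₀(r/r_ref), then add intensities.
hydraulic press: 89.1 − 20·log₁₀(8.2/2.2) = 89.1 − 11.43 = 77.67 dB SPL.
grinder: 88.0 − 20·log₁₀(17.4/2.2) = 88.0 − 17.96 = 70.04 dB SPL.
Σ 10^(L/10) = 6.859e+07 → L_total = 10·log₁₀(6.859e+07) = 78.36 dB SPL.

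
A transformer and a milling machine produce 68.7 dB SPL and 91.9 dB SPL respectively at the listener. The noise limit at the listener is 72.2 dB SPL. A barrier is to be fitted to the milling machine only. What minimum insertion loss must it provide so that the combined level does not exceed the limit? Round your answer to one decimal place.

22.3 dB

The untreated sources together contribute 10^(68.7/10) = 7.413e+06, i.e. 68.70 dB SPL.
The limit corresponds to 10^(72.2/10) = 1.660e+07; subtracting the fixed part leaves 9.183e+06 for the milling machine, i.e. 69.63 dB SPL.
Required insertion loss = 91.9 − 69.63 = 22.27 dB.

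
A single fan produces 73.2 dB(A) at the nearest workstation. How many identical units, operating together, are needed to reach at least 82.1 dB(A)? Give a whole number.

The shortfall is 82.1 − 73.2 = 8.9 dB, and N units add 10·log₁₀ N, so need 10·log₁₀ N ≥ 8.9.
N ≥ 10^(8.9/10) = 7.762, so N = 8.

8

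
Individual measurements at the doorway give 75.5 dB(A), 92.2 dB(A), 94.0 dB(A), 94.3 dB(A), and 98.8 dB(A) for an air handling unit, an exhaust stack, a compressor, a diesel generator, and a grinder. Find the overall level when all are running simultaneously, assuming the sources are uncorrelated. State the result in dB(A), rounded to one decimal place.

For uncorrelated sources the intensities add, so convert each level to linear form, sum, and take 10·log₁₀ of the total.
Σ 10^(L/10) = 10^(75.5/10) + 10^(92.2/10) + 10^(94.0/10) + 10^(94.3/10) + 10^(98.8/10) = 1.448e+10.
L_total = 10·log₁₀(1.448e+10) = 101.61 dB(A).

101.6 dB(A)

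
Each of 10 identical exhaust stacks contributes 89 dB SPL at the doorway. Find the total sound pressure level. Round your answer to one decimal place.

L_total = L₁ + 10·log₁₀ N for N identical incoherent sources.
L_total = 89 + 10·log₁₀(10) = 89 + 10.000 = 99.00 dB SPL.

99.0 dB SPL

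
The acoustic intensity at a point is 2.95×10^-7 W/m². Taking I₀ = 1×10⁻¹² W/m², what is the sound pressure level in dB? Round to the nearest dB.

Dividing by I₀ shifts the exponent by 12: I/I₀ = 2.95×10^5.
L = 10·(0.4698 + 5) = 54.70 dB.

55 dB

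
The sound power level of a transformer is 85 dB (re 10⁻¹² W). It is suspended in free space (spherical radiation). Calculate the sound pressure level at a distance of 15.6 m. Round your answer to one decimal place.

Free-field spherical radiation: L_p = L_w − 10·log₁₀(4π·r²), r = 15.6 m.
4π·r² = 3058 m², 10·log₁₀ of that is 34.855 dB.
L_p = 85 − 34.855 = 50.15 dB.

50.1 dB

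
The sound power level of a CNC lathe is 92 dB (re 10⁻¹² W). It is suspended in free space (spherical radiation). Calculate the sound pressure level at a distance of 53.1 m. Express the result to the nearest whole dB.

47 dB

L_p = L_w − 10·log₁₀(4π·r²) with r = 53.1 m.
4π·r² = 3.543e+04 m², 10·log₁₀ of that is 45.494 dB.
L_p = 92 − 45.494 = 46.51 dB.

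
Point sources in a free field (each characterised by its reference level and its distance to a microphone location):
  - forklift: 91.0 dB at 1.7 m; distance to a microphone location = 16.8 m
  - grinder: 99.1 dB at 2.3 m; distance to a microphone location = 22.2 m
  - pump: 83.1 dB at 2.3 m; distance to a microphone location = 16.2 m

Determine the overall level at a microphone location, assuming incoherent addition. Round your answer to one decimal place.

Propagate each source to the receiver with L = L_ref − 20·log₁₀(r/r_ref), then add intensities.
forklift: 91.0 − 20·log₁₀(16.8/1.7) = 91.0 − 19.90 = 71.10 dB.
grinder: 99.1 − 20·log₁₀(22.2/2.3) = 99.1 − 19.69 = 79.41 dB.
pump: 83.1 − 20·log₁₀(16.2/2.3) = 83.1 − 16.96 = 66.14 dB.
Σ 10^(L/10) = 1.043e+08 → L_total = 10·log₁₀(1.043e+08) = 80.18 dB.

80.2 dB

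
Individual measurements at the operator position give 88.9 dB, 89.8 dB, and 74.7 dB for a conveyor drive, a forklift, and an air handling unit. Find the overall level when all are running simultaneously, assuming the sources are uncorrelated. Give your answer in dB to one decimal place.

Incoherent sources combine by intensity addition: L_total = 10·log₁₀(Σ 10^(L_i/10)).
Σ 10^(L/10) = 10^(88.9/10) + 10^(89.8/10) + 10^(74.7/10) = 1.761e+09.
L_total = 10·log₁₀(1.761e+09) = 92.46 dB.

92.5 dB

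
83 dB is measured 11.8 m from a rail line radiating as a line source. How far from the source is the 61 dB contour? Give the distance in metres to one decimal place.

Line-source spreading drops the level by 10·log₁₀(r₂/r₁); inverting, r₂/r₁ = 10^(ΔL/10).
r₂ = 11.8·10^((83−61)/10) = 11.8·10^(22.0/10) = 1870.17 m.

1870.2 m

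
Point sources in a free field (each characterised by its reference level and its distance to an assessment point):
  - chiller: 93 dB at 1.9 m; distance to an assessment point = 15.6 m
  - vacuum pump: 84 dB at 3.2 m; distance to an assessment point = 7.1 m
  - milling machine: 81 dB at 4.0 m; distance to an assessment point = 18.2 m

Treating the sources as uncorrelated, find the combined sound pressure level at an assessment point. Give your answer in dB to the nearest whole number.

79 dB

First find each source's level at the receiver (point-source: −20·log₁₀(r/r_ref)), then combine on an intensity basis.
chiller: 93 − 20·log₁₀(15.6/1.9) = 93 − 18.29 = 74.71 dB.
vacuum pump: 84 − 20·log₁₀(7.1/3.2) = 84 − 6.92 = 77.08 dB.
milling machine: 81 − 20·log₁₀(18.2/4.0) = 81 − 13.16 = 67.84 dB.
Σ 10^(L/10) = 8.670e+07 → L_total = 10·log₁₀(8.670e+07) = 79.38 dB.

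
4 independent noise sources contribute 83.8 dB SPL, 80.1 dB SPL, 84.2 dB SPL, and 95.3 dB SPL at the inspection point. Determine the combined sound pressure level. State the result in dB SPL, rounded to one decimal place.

Incoherent sources combine by intensity addition: L_total = 10·log₁₀(Σ 10^(L_i/10)).
Σ 10^(L/10) = 10^(83.8/10) + 10^(80.1/10) + 10^(84.2/10) + 10^(95.3/10) = 3.994e+09.
L_total = 10·log₁₀(3.994e+09) = 96.01 dB SPL.

96.0 dB SPL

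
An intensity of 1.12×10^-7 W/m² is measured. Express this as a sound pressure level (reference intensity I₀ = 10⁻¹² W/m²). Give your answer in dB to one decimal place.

50.5 dB

L = 10·log₁₀(I/I₀) = 10·log₁₀(1.12×10^-7/10⁻¹²) = 10·log₁₀(1.12×10^5).
L = 10·(0.0492 + 5) = 50.49 dB.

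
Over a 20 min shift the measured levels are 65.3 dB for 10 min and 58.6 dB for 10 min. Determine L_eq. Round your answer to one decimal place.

The energy average is taken in the linear domain: L_eq = 10·log₁₀[(Σ tᵢ·10^(Lᵢ/10))/T], T = 20 min.
Σ tᵢ·10^(Lᵢ/10) = 10·10^(65.3/10) + 10·10^(58.6/10) = 4.113e+07.
L_eq = 10·log₁₀(4.113e+07/20) = 63.13 dB.

63.1 dB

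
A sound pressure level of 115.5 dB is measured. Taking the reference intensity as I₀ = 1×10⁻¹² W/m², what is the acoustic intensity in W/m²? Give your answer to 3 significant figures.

I = I₀·10^(L/10) = 10⁻¹² × 10^(115.5/10) = 10^(-0.450).

0.355 W/m²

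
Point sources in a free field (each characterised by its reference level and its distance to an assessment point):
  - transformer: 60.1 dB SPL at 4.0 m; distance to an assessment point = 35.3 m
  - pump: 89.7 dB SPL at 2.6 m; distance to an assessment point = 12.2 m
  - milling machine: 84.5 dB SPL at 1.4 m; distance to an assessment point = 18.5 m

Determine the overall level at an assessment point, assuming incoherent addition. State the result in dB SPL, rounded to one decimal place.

First find each source's level at the receiver (point-source: −20·log₁₀(r/r_ref)), then combine on an intensity basis.
transformer: 60.1 − 20·log₁₀(35.3/4.0) = 60.1 − 18.91 = 41.19 dB SPL.
pump: 89.7 − 20·log₁₀(12.2/2.6) = 89.7 − 13.43 = 76.27 dB SPL.
milling machine: 84.5 − 20·log₁₀(18.5/1.4) = 84.5 − 22.42 = 62.08 dB SPL.
Σ 10^(L/10) = 4.401e+07 → L_total = 10·log₁₀(4.401e+07) = 76.44 dB SPL.

76.4 dB SPL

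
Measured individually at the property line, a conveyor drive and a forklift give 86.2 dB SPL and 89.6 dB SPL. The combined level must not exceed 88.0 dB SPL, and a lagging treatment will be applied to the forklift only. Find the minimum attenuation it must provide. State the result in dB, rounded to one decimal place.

Everything except the forklift sums to 10^(86.2/10) = 4.169e+08 in linear terms, 86.20 dB SPL.
The limit corresponds to 10^(88.0/10) = 6.310e+08; subtracting the fixed part leaves 2.141e+08 for the forklift, i.e. 83.31 dB SPL.
So the forklift must be reduced from 89.6 to 83.31 dB SPL: IL = 6.29 dB.

6.3 dB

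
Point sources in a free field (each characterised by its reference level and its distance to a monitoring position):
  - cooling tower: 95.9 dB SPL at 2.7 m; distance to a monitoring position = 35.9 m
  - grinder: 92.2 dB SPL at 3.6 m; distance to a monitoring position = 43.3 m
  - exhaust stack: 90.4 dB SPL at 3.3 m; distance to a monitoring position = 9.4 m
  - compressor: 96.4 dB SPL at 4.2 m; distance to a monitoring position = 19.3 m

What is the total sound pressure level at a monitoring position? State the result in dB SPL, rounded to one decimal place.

85.7 dB SPL

Propagate each source to the receiver with L = L_ref − 20·log₁₀(r/r_ref), then add intensities.
cooling tower: 95.9 − 20·log₁₀(35.9/2.7) = 95.9 − 22.47 = 73.43 dB SPL.
grinder: 92.2 − 20·log₁₀(43.3/3.6) = 92.2 − 21.60 = 70.60 dB SPL.
exhaust stack: 90.4 − 20·log₁₀(9.4/3.3) = 90.4 − 9.09 = 81.31 dB SPL.
compressor: 96.4 − 20·log₁₀(19.3/4.2) = 96.4 − 13.25 = 83.15 dB SPL.
Σ 10^(L/10) = 3.753e+08 → L_total = 10·log₁₀(3.753e+08) = 85.74 dB SPL.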